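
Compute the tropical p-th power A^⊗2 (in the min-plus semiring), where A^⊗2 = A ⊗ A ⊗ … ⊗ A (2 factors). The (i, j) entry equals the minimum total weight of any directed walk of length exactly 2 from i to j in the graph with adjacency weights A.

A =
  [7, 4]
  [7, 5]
A^⊗2 =
  [11, 9]
  [12, 10]

Each entry (A^⊗2)_ij equals the minimum over all length-2 walks i = v_0 → v_1 → … → v_2 = j of Σ_t A[v_t][v_{t+1}]. For example, for (i, j) = (0, 1) we minimise over 2 possible intermediate vertex sequences; the minimum is 9, attained along the walk 0 → 1 → 1.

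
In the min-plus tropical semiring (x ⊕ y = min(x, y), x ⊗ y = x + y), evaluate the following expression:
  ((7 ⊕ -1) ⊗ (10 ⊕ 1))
((7 ⊕ -1) ⊗ (10 ⊕ 1)) = 0

Expand innermost to outermost. Recall ⊕ takes the minimum of its arguments and ⊗ takes their sum. Working out the expression ((7 ⊕ -1) ⊗ (10 ⊕ 1)) gives 0.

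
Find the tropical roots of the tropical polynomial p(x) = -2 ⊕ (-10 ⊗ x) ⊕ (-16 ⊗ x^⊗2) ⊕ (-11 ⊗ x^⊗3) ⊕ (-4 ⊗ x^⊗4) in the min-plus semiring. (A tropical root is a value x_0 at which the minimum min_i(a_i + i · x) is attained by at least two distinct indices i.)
Roots: {-7, -5, 6, 8}

Each tropical root is a break point of the lower envelope of the lines y = a_i + i · x (there are 5 lines, with slopes 0, 1, ..., 4). Only the lines that attain the minimum somewhere contribute to roots; other lines are dominated. Here the surviving (envelope) indices are i = 4, i = 3, i = 2, i = 1, i = 0.
Intersections between consecutive envelope lines give the roots: for adjacent envelope indices i < j the intersection is x = (a_i − a_j) / (j − i). Reading off the sorted break points: {-7, -5, 6, 8}.
Verification: at each break x_0, at least two indices attain the minimum of min_i(a_i + i · x_0).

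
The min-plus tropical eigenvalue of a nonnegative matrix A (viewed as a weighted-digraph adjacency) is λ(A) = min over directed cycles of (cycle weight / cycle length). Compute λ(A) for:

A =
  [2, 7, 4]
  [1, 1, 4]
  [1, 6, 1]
λ(A) = 1

Enumerate directed cycles and compute their means (weight / length). Sample:
  cycle 0 → 0: weight = 2, length = 1, mean = 2/1 ≈ 2.000
  cycle 1 → 1: weight = 1, length = 1, mean = 1/1 ≈ 1.000
  cycle 2 → 2: weight = 1, length = 1, mean = 1/1 ≈ 1.000
  cycle 0 → 1 → 0: weight = 8, length = 2, mean = 8/2 ≈ 4.000
  cycle 0 → 2 → 0: weight = 5, length = 2, mean = 5/2 ≈ 2.500
  cycle 1 → 0 → 1: weight = 8, length = 2, mean = 8/2 ≈ 4.000
Minimum mean = 1.000, attained e.g. along the cycle 1 → 1 with weight 1 and length 1. So λ(A) = 1/1 = 1.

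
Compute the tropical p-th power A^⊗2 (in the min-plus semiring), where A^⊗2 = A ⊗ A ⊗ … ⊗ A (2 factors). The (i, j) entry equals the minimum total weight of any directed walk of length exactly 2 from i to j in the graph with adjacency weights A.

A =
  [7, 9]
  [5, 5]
A^⊗2 =
  [14, 14]
  [10, 10]

Each entry (A^⊗2)_ij equals the minimum over all length-2 walks i = v_0 → v_1 → … → v_2 = j of Σ_t A[v_t][v_{t+1}]. For example, for (i, j) = (0, 1) we minimise over 2 possible intermediate vertex sequences; the minimum is 14, attained along the walk 0 → 1 → 1.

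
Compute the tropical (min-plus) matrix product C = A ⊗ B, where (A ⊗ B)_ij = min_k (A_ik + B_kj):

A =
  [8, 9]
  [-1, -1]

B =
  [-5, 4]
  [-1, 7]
A ⊗ B =
  [3, 12]
  [-6, 3]

Apply the min-plus product entry-by-entry:
  C[0][0] = min over k of (A[0][0] + B[0][0] = 8 + -5 = 3, A[0][1] + B[1][0] = 9 + -1 = 8) = 3 (attained at k = 0)
  C[0][1] = min over k of (A[0][0] + B[0][1] = 8 + 4 = 12, A[0][1] + B[1][1] = 9 + 7 = 16) = 12 (attained at k = 0)
  C[1][0] = min over k of (A[1][0] + B[0][0] = -1 + -5 = -6, A[1][1] + B[1][0] = -1 + -1 = -2) = -6 (attained at k = 0)
  C[1][1] = min over k of (A[1][0] + B[0][1] = -1 + 4 = 3, A[1][1] + B[1][1] = -1 + 7 = 6) = 3 (attained at k = 0)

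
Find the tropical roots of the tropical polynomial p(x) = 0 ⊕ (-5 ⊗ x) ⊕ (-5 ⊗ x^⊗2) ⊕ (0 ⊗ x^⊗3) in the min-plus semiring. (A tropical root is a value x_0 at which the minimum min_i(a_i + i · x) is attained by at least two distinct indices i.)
Roots: {-5, 0, 5}

Each tropical root is a break point of the lower envelope of the lines y = a_i + i · x (there are 4 lines, with slopes 0, 1, ..., 3). Only the lines that attain the minimum somewhere contribute to roots; other lines are dominated. Here the surviving (envelope) indices are i = 3, i = 2, i = 1, i = 0.
Intersections between consecutive envelope lines give the roots: for adjacent envelope indices i < j the intersection is x = (a_i − a_j) / (j − i). Reading off the sorted break points: {-5, 0, 5}.
Verification: at each break x_0, at least two indices attain the minimum of min_i(a_i + i · x_0).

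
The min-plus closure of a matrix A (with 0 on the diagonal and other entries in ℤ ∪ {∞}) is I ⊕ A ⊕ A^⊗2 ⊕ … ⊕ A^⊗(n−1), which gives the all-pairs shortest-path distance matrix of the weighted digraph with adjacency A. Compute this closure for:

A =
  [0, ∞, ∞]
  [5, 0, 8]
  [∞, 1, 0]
Closure =
  [0, ∞, ∞]
  [5, 0, 8]
  [6, 1, 0]

This is the Floyd-Warshall all-pairs shortest-path computation. For each intermediate vertex k = 0, 1, …, 2, update dist[i][j] ← min(dist[i][j], dist[i][k] + dist[k][j]). The final matrix gives, for each (i, j), the minimum total weight of any directed path from i to j (possibly empty when i = j).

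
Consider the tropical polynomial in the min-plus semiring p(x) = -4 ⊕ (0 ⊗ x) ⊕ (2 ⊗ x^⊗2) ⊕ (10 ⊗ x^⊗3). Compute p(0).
p(0) = -4

A tropical monomial a ⊗ x^⊗i evaluates to a + i · x. Evaluating each term at x = 0:
  Term 0 contributes -4 + 0 · 0 = -4
  Term 1 contributes 0 + 1 · 0 = 0
  Term 2 contributes 2 + 2 · 0 = 2
  Term 3 contributes 10 + 3 · 0 = 10
p(0) = ⊕ of these = min[-4, 0, 2, 10] = -4.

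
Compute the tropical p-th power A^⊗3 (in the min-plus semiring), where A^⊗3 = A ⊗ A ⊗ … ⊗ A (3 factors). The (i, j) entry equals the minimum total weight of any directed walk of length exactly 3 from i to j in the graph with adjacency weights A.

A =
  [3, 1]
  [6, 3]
A^⊗3 =
  [9, 7]
  [12, 9]

Each entry (A^⊗3)_ij equals the minimum over all length-3 walks i = v_0 → v_1 → … → v_3 = j of Σ_t A[v_t][v_{t+1}]. For example, for (i, j) = (0, 1) we minimise over 4 possible intermediate vertex sequences; the minimum is 7, attained along the walk 0 → 0 → 0 → 1.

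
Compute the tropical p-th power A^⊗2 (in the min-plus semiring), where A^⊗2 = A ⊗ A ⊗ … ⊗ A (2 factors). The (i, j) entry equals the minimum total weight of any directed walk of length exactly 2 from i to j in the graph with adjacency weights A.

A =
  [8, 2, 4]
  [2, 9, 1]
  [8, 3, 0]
A^⊗2 =
  [4, 7, 3]
  [9, 4, 1]
  [5, 3, 0]

Each entry (A^⊗2)_ij equals the minimum over all length-2 walks i = v_0 → v_1 → … → v_2 = j of Σ_t A[v_t][v_{t+1}]. For example, for (i, j) = (0, 2) we minimise over 3 possible intermediate vertex sequences; the minimum is 3, attained along the walk 0 → 1 → 2.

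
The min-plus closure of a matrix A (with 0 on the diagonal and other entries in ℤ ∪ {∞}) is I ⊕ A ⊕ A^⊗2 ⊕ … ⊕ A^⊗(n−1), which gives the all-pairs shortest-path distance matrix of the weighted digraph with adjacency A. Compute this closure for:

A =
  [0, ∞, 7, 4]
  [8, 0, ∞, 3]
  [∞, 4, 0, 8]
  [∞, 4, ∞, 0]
Closure =
  [0, 8, 7, 4]
  [8, 0, 15, 3]
  [12, 4, 0, 7]
  [12, 4, 19, 0]

This is the Floyd-Warshall all-pairs shortest-path computation. For each intermediate vertex k = 0, 1, …, 3, update dist[i][j] ← min(dist[i][j], dist[i][k] + dist[k][j]). The final matrix gives, for each (i, j), the minimum total weight of any directed path from i to j (possibly empty when i = j).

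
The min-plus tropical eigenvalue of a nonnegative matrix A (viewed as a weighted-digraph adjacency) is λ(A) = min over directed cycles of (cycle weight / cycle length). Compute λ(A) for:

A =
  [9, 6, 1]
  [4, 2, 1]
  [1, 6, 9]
λ(A) = 1

Enumerate directed cycles and compute their means (weight / length). Sample:
  cycle 0 → 0: weight = 9, length = 1, mean = 9/1 ≈ 9.000
  cycle 1 → 1: weight = 2, length = 1, mean = 2/1 ≈ 2.000
  cycle 2 → 2: weight = 9, length = 1, mean = 9/1 ≈ 9.000
  cycle 0 → 1 → 0: weight = 10, length = 2, mean = 10/2 ≈ 5.000
  cycle 0 → 2 → 0: weight = 2, length = 2, mean = 2/2 ≈ 1.000
  cycle 1 → 0 → 1: weight = 10, length = 2, mean = 10/2 ≈ 5.000
Minimum mean = 1.000, attained e.g. along the cycle 0 → 2 → 0 with weight 2 and length 2. So λ(A) = 2/2 = 1.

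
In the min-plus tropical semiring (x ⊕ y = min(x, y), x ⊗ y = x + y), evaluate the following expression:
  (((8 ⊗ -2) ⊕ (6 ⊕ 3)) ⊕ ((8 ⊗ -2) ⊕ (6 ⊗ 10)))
(((8 ⊗ -2) ⊕ (6 ⊕ 3)) ⊕ ((8 ⊗ -2) ⊕ (6 ⊗ 10))) = 3

Expand innermost to outermost. Recall ⊕ takes the minimum of its arguments and ⊗ takes their sum. Working out the expression (((8 ⊗ -2) ⊕ (6 ⊕ 3)) ⊕ ((8 ⊗ -2) ⊕ (6 ⊗ 10))) gives 3.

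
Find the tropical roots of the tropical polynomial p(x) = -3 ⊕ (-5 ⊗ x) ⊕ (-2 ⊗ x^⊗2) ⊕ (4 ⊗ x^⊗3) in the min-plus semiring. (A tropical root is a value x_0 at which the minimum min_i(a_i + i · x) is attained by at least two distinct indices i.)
Roots: {-6, -3, 2}

Each tropical root is a break point of the lower envelope of the lines y = a_i + i · x (there are 4 lines, with slopes 0, 1, ..., 3). Only the lines that attain the minimum somewhere contribute to roots; other lines are dominated. Here the surviving (envelope) indices are i = 3, i = 2, i = 1, i = 0.
Intersections between consecutive envelope lines give the roots: for adjacent envelope indices i < j the intersection is x = (a_i − a_j) / (j − i). Reading off the sorted break points: {-6, -3, 2}.
Verification: at each break x_0, at least two indices attain the minimum of min_i(a_i + i · x_0).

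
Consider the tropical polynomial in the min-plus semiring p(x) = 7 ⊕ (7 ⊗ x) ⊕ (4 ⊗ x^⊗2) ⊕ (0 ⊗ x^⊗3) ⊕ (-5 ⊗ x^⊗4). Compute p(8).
p(8) = 7

A tropical monomial a ⊗ x^⊗i evaluates to a + i · x. Evaluating each term at x = 8:
  Term 0 contributes 7 + 0 · 8 = 7
  Term 1 contributes 7 + 1 · 8 = 15
  Term 2 contributes 4 + 2 · 8 = 20
  Term 3 contributes 0 + 3 · 8 = 24
  Term 4 contributes -5 + 4 · 8 = 27
p(8) = ⊕ of these = min[7, 15, 20, 24, 27] = 7.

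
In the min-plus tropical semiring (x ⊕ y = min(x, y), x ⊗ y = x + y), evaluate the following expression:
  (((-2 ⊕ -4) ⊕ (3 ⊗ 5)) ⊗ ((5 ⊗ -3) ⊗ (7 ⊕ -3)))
(((-2 ⊕ -4) ⊕ (3 ⊗ 5)) ⊗ ((5 ⊗ -3) ⊗ (7 ⊕ -3))) = -5

Expand innermost to outermost. Recall ⊕ takes the minimum of its arguments and ⊗ takes their sum. Working out the expression (((-2 ⊕ -4) ⊕ (3 ⊗ 5)) ⊗ ((5 ⊗ -3) ⊗ (7 ⊕ -3))) gives -5.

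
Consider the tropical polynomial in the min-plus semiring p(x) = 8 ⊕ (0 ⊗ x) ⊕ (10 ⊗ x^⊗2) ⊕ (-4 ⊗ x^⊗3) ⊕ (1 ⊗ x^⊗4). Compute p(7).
p(7) = 7

A tropical monomial a ⊗ x^⊗i evaluates to a + i · x. Evaluating each term at x = 7:
  Term 0 contributes 8 + 0 · 7 = 8
  Term 1 contributes 0 + 1 · 7 = 7
  Term 2 contributes 10 + 2 · 7 = 24
  Term 3 contributes -4 + 3 · 7 = 17
  Term 4 contributes 1 + 4 · 7 = 29
p(7) = ⊕ of these = min[8, 7, 24, 17, 29] = 7.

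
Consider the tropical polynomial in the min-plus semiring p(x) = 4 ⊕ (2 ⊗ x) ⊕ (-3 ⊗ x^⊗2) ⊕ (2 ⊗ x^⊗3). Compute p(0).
p(0) = -3

A tropical monomial a ⊗ x^⊗i evaluates to a + i · x. Evaluating each term at x = 0:
  Term 0 contributes 4 + 0 · 0 = 4
  Term 1 contributes 2 + 1 · 0 = 2
  Term 2 contributes -3 + 2 · 0 = -3
  Term 3 contributes 2 + 3 · 0 = 2
p(0) = ⊕ of these = min[4, 2, -3, 2] = -3.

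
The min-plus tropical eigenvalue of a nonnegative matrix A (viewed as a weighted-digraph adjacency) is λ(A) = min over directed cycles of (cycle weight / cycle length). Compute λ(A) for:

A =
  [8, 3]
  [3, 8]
λ(A) = 3

Enumerate directed cycles and compute their means (weight / length). Sample:
  cycle 0 → 0: weight = 8, length = 1, mean = 8/1 ≈ 8.000
  cycle 1 → 1: weight = 8, length = 1, mean = 8/1 ≈ 8.000
  cycle 0 → 1 → 0: weight = 6, length = 2, mean = 6/2 ≈ 3.000
  cycle 1 → 0 → 1: weight = 6, length = 2, mean = 6/2 ≈ 3.000
Minimum mean = 3.000, attained e.g. along the cycle 0 → 1 → 0 with weight 6 and length 2. So λ(A) = 6/2 = 3.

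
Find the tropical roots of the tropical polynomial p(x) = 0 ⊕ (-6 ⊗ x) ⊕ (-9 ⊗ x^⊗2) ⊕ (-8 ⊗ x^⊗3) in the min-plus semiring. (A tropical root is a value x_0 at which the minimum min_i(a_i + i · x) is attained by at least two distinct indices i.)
Roots: {-1, 3, 6}

Each tropical root is a break point of the lower envelope of the lines y = a_i + i · x (there are 4 lines, with slopes 0, 1, ..., 3). Only the lines that attain the minimum somewhere contribute to roots; other lines are dominated. Here the surviving (envelope) indices are i = 3, i = 2, i = 1, i = 0.
Intersections between consecutive envelope lines give the roots: for adjacent envelope indices i < j the intersection is x = (a_i − a_j) / (j − i). Reading off the sorted break points: {-1, 3, 6}.
Verification: at each break x_0, at least two indices attain the minimum of min_i(a_i + i · x_0).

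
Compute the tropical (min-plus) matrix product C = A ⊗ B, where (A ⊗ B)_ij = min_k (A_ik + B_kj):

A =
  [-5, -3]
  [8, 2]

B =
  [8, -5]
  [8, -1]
A ⊗ B =
  [3, -10]
  [10, 1]

Apply the min-plus product entry-by-entry:
  C[0][0] = min over k of (A[0][0] + B[0][0] = -5 + 8 = 3, A[0][1] + B[1][0] = -3 + 8 = 5) = 3 (attained at k = 0)
  C[0][1] = min over k of (A[0][0] + B[0][1] = -5 + -5 = -10, A[0][1] + B[1][1] = -3 + -1 = -4) = -10 (attained at k = 0)
  C[1][0] = min over k of (A[1][0] + B[0][0] = 8 + 8 = 16, A[1][1] + B[1][0] = 2 + 8 = 10) = 10 (attained at k = 1)
  C[1][1] = min over k of (A[1][0] + B[0][1] = 8 + -5 = 3, A[1][1] + B[1][1] = 2 + -1 = 1) = 1 (attained at k = 1)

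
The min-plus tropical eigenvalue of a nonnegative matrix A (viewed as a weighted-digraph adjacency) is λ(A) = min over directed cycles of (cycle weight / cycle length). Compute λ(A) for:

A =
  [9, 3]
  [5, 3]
λ(A) = 3

Enumerate directed cycles and compute their means (weight / length). Sample:
  cycle 0 → 0: weight = 9, length = 1, mean = 9/1 ≈ 9.000
  cycle 1 → 1: weight = 3, length = 1, mean = 3/1 ≈ 3.000
  cycle 0 → 1 → 0: weight = 8, length = 2, mean = 8/2 ≈ 4.000
  cycle 1 → 0 → 1: weight = 8, length = 2, mean = 8/2 ≈ 4.000
Minimum mean = 3.000, attained e.g. along the cycle 1 → 1 with weight 3 and length 1. So λ(A) = 3/1 = 3.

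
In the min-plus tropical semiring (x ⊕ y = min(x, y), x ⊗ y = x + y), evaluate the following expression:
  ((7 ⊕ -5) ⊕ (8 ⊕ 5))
((7 ⊕ -5) ⊕ (8 ⊕ 5)) = -5

Expand innermost to outermost. Recall ⊕ takes the minimum of its arguments and ⊗ takes their sum. Working out the expression ((7 ⊕ -5) ⊕ (8 ⊕ 5)) gives -5.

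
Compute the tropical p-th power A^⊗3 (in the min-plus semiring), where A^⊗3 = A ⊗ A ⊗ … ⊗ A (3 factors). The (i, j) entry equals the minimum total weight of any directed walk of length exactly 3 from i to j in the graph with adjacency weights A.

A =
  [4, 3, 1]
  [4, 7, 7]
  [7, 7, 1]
A^⊗3 =
  [9, 9, 3]
  [11, 11, 6]
  [9, 9, 3]

Each entry (A^⊗3)_ij equals the minimum over all length-3 walks i = v_0 → v_1 → … → v_3 = j of Σ_t A[v_t][v_{t+1}]. For example, for (i, j) = (0, 2) we minimise over 9 possible intermediate vertex sequences; the minimum is 3, attained along the walk 0 → 2 → 2 → 2.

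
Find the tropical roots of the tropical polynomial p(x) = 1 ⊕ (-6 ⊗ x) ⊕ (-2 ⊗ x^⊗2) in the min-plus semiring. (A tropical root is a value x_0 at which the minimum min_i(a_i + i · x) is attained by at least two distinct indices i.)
Roots: {-4, 7}

Each tropical root is a break point of the lower envelope of the lines y = a_i + i · x (there are 3 lines, with slopes 0, 1, ..., 2). Only the lines that attain the minimum somewhere contribute to roots; other lines are dominated. Here the surviving (envelope) indices are i = 2, i = 1, i = 0.
Intersections between consecutive envelope lines give the roots: for adjacent envelope indices i < j the intersection is x = (a_i − a_j) / (j − i). Reading off the sorted break points: {-4, 7}.
Verification: at each break x_0, at least two indices attain the minimum of min_i(a_i + i · x_0).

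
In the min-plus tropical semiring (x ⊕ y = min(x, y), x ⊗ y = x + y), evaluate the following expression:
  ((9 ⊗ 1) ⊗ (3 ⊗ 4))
((9 ⊗ 1) ⊗ (3 ⊗ 4)) = 17

Expand innermost to outermost. Recall ⊕ takes the minimum of its arguments and ⊗ takes their sum. Working out the expression ((9 ⊗ 1) ⊗ (3 ⊗ 4)) gives 17.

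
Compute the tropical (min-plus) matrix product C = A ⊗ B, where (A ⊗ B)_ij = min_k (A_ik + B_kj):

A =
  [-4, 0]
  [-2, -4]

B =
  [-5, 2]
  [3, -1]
A ⊗ B =
  [-9, -2]
  [-7, -5]

Apply the min-plus product entry-by-entry:
  C[0][0] = min over k of (A[0][0] + B[0][0] = -4 + -5 = -9, A[0][1] + B[1][0] = 0 + 3 = 3) = -9 (attained at k = 0)
  C[0][1] = min over k of (A[0][0] + B[0][1] = -4 + 2 = -2, A[0][1] + B[1][1] = 0 + -1 = -1) = -2 (attained at k = 0)
  C[1][0] = min over k of (A[1][0] + B[0][0] = -2 + -5 = -7, A[1][1] + B[1][0] = -4 + 3 = -1) = -7 (attained at k = 0)
  C[1][1] = min over k of (A[1][0] + B[0][1] = -2 + 2 = 0, A[1][1] + B[1][1] = -4 + -1 = -5) = -5 (attained at k = 1)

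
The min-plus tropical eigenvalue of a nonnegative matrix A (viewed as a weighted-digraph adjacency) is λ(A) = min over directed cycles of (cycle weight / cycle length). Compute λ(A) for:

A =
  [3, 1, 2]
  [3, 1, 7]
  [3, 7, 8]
λ(A) = 1

Enumerate directed cycles and compute their means (weight / length). Sample:
  cycle 0 → 0: weight = 3, length = 1, mean = 3/1 ≈ 3.000
  cycle 1 → 1: weight = 1, length = 1, mean = 1/1 ≈ 1.000
  cycle 2 → 2: weight = 8, length = 1, mean = 8/1 ≈ 8.000
  cycle 0 → 1 → 0: weight = 4, length = 2, mean = 4/2 ≈ 2.000
  cycle 0 → 2 → 0: weight = 5, length = 2, mean = 5/2 ≈ 2.500
  cycle 1 → 0 → 1: weight = 4, length = 2, mean = 4/2 ≈ 2.000
Minimum mean = 1.000, attained e.g. along the cycle 1 → 1 with weight 1 and length 1. So λ(A) = 1/1 = 1.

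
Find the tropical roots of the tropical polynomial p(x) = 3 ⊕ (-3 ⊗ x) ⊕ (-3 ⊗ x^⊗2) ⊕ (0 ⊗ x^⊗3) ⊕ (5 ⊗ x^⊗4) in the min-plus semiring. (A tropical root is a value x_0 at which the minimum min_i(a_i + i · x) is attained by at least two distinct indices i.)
Roots: {-5, -3, 0, 6}

Each tropical root is a break point of the lower envelope of the lines y = a_i + i · x (there are 5 lines, with slopes 0, 1, ..., 4). Only the lines that attain the minimum somewhere contribute to roots; other lines are dominated. Here the surviving (envelope) indices are i = 4, i = 3, i = 2, i = 1, i = 0.
Intersections between consecutive envelope lines give the roots: for adjacent envelope indices i < j the intersection is x = (a_i − a_j) / (j − i). Reading off the sorted break points: {-5, -3, 0, 6}.
Verification: at each break x_0, at least two indices attain the minimum of min_i(a_i + i · x_0).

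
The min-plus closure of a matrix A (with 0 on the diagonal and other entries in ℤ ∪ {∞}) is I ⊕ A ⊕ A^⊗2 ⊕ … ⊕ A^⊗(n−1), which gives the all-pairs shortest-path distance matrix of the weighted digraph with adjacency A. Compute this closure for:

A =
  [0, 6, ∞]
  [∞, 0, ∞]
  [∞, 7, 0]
Closure =
  [0, 6, ∞]
  [∞, 0, ∞]
  [∞, 7, 0]

This is the Floyd-Warshall all-pairs shortest-path computation. For each intermediate vertex k = 0, 1, …, 2, update dist[i][j] ← min(dist[i][j], dist[i][k] + dist[k][j]). The final matrix gives, for each (i, j), the minimum total weight of any directed path from i to j (possibly empty when i = j).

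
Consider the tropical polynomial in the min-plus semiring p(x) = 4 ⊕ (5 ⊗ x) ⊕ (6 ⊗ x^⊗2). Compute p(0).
p(0) = 4

A tropical monomial a ⊗ x^⊗i evaluates to a + i · x. Evaluating each term at x = 0:
  Term 0 contributes 4 + 0 · 0 = 4
  Term 1 contributes 5 + 1 · 0 = 5
  Term 2 contributes 6 + 2 · 0 = 6
p(0) = ⊕ of these = min[4, 5, 6] = 4.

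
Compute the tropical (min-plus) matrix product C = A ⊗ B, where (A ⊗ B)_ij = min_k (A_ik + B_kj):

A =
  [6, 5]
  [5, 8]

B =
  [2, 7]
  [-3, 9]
A ⊗ B =
  [2, 13]
  [5, 12]

Apply the min-plus product entry-by-entry:
  C[0][0] = min over k of (A[0][0] + B[0][0] = 6 + 2 = 8, A[0][1] + B[1][0] = 5 + -3 = 2) = 2 (attained at k = 1)
  C[0][1] = min over k of (A[0][0] + B[0][1] = 6 + 7 = 13, A[0][1] + B[1][1] = 5 + 9 = 14) = 13 (attained at k = 0)
  C[1][0] = min over k of (A[1][0] + B[0][0] = 5 + 2 = 7, A[1][1] + B[1][0] = 8 + -3 = 5) = 5 (attained at k = 1)
  C[1][1] = min over k of (A[1][0] + B[0][1] = 5 + 7 = 12, A[1][1] + B[1][1] = 8 + 9 = 17) = 12 (attained at k = 0)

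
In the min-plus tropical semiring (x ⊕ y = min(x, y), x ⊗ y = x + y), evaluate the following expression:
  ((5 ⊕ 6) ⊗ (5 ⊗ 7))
((5 ⊕ 6) ⊗ (5 ⊗ 7)) = 17

Expand innermost to outermost. Recall ⊕ takes the minimum of its arguments and ⊗ takes their sum. Working out the expression ((5 ⊕ 6) ⊗ (5 ⊗ 7)) gives 17.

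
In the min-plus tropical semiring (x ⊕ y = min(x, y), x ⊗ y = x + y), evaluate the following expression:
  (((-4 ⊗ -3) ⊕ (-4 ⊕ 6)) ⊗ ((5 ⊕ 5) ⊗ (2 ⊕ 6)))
(((-4 ⊗ -3) ⊕ (-4 ⊕ 6)) ⊗ ((5 ⊕ 5) ⊗ (2 ⊕ 6))) = 0

Expand innermost to outermost. Recall ⊕ takes the minimum of its arguments and ⊗ takes their sum. Working out the expression (((-4 ⊗ -3) ⊕ (-4 ⊕ 6)) ⊗ ((5 ⊕ 5) ⊗ (2 ⊕ 6))) gives 0.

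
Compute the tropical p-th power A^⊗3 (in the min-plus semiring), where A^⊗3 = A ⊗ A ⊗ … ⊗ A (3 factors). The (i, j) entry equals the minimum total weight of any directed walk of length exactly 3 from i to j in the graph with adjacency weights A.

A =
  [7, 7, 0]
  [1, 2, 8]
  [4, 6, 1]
A^⊗3 =
  [5, 7, 2]
  [5, 6, 2]
  [6, 8, 3]

Each entry (A^⊗3)_ij equals the minimum over all length-3 walks i = v_0 → v_1 → … → v_3 = j of Σ_t A[v_t][v_{t+1}]. For example, for (i, j) = (0, 2) we minimise over 9 possible intermediate vertex sequences; the minimum is 2, attained along the walk 0 → 2 → 2 → 2.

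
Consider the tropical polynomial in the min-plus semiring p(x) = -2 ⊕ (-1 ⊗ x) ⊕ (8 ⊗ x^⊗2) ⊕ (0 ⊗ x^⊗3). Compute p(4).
p(4) = -2

A tropical monomial a ⊗ x^⊗i evaluates to a + i · x. Evaluating each term at x = 4:
  Term 0 contributes -2 + 0 · 4 = -2
  Term 1 contributes -1 + 1 · 4 = 3
  Term 2 contributes 8 + 2 · 4 = 16
  Term 3 contributes 0 + 3 · 4 = 12
p(4) = ⊕ of these = min[-2, 3, 16, 12] = -2.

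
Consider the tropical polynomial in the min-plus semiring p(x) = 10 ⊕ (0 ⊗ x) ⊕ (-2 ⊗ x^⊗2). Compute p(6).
p(6) = 6

A tropical monomial a ⊗ x^⊗i evaluates to a + i · x. Evaluating each term at x = 6:
  Term 0 contributes 10 + 0 · 6 = 10
  Term 1 contributes 0 + 1 · 6 = 6
  Term 2 contributes -2 + 2 · 6 = 10
p(6) = ⊕ of these = min[10, 6, 10] = 6.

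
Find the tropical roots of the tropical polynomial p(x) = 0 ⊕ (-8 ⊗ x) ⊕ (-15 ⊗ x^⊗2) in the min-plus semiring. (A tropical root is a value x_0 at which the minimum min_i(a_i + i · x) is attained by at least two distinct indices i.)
Roots: {7, 8}

Each tropical root is a break point of the lower envelope of the lines y = a_i + i · x (there are 3 lines, with slopes 0, 1, ..., 2). Only the lines that attain the minimum somewhere contribute to roots; other lines are dominated. Here the surviving (envelope) indices are i = 2, i = 1, i = 0.
Intersections between consecutive envelope lines give the roots: for adjacent envelope indices i < j the intersection is x = (a_i − a_j) / (j − i). Reading off the sorted break points: {7, 8}.
Verification: at each break x_0, at least two indices attain the minimum of min_i(a_i + i · x_0).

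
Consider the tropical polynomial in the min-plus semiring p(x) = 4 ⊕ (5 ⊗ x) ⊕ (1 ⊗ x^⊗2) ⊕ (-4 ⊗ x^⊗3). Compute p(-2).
p(-2) = -10

A tropical monomial a ⊗ x^⊗i evaluates to a + i · x. Evaluating each term at x = -2:
  Term 0 contributes 4 + 0 · -2 = 4
  Term 1 contributes 5 + 1 · -2 = 3
  Term 2 contributes 1 + 2 · -2 = -3
  Term 3 contributes -4 + 3 · -2 = -10
p(-2) = ⊕ of these = min[4, 3, -3, -10] = -10.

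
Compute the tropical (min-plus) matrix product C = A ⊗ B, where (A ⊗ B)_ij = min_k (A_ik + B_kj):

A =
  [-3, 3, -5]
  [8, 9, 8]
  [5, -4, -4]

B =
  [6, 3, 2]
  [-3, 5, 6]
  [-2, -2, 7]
A ⊗ B =
  [-7, -7, -1]
  [6, 6, 10]
  [-7, -6, 2]

Apply the min-plus product entry-by-entry:
  C[0][0] = min over k of (A[0][0] + B[0][0] = -3 + 6 = 3, A[0][1] + B[1][0] = 3 + -3 = 0, A[0][2] + B[2][0] = -5 + -2 = -7) = -7 (attained at k = 2)
  C[0][1] = min over k of (A[0][0] + B[0][1] = -3 + 3 = 0, A[0][1] + B[1][1] = 3 + 5 = 8, A[0][2] + B[2][1] = -5 + -2 = -7) = -7 (attained at k = 2)
  C[0][2] = min over k of (A[0][0] + B[0][2] = -3 + 2 = -1, A[0][1] + B[1][2] = 3 + 6 = 9, A[0][2] + B[2][2] = -5 + 7 = 2) = -1 (attained at k = 0)
  C[1][0] = min over k of (A[1][0] + B[0][0] = 8 + 6 = 14, A[1][1] + B[1][0] = 9 + -3 = 6, A[1][2] + B[2][0] = 8 + -2 = 6) = 6 (attained at k = 1)
  C[1][1] = min over k of (A[1][0] + B[0][1] = 8 + 3 = 11, A[1][1] + B[1][1] = 9 + 5 = 14, A[1][2] + B[2][1] = 8 + -2 = 6) = 6 (attained at k = 2)
  C[1][2] = min over k of (A[1][0] + B[0][2] = 8 + 2 = 10, A[1][1] + B[1][2] = 9 + 6 = 15, A[1][2] + B[2][2] = 8 + 7 = 15) = 10 (attained at k = 0)
  C[2][0] = min over k of (A[2][0] + B[0][0] = 5 + 6 = 11, A[2][1] + B[1][0] = -4 + -3 = -7, A[2][2] + B[2][0] = -4 + -2 = -6) = -7 (attained at k = 1)
  C[2][1] = min over k of (A[2][0] + B[0][1] = 5 + 3 = 8, A[2][1] + B[1][1] = -4 + 5 = 1, A[2][2] + B[2][1] = -4 + -2 = -6) = -6 (attained at k = 2)
  C[2][2] = min over k of (A[2][0] + B[0][2] = 5 + 2 = 7, A[2][1] + B[1][2] = -4 + 6 = 2, A[2][2] + B[2][2] = -4 + 7 = 3) = 2 (attained at k = 1)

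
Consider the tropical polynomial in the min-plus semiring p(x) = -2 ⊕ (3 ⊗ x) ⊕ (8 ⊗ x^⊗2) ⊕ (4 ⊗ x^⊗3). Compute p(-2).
p(-2) = -2

A tropical monomial a ⊗ x^⊗i evaluates to a + i · x. Evaluating each term at x = -2:
  Term 0 contributes -2 + 0 · -2 = -2
  Term 1 contributes 3 + 1 · -2 = 1
  Term 2 contributes 8 + 2 · -2 = 4
  Term 3 contributes 4 + 3 · -2 = -2
p(-2) = ⊕ of these = min[-2, 1, 4, -2] = -2.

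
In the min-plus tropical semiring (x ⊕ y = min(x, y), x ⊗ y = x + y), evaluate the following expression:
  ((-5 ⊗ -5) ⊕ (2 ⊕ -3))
((-5 ⊗ -5) ⊕ (2 ⊕ -3)) = -10

Expand innermost to outermost. Recall ⊕ takes the minimum of its arguments and ⊗ takes their sum. Working out the expression ((-5 ⊗ -5) ⊕ (2 ⊕ -3)) gives -10.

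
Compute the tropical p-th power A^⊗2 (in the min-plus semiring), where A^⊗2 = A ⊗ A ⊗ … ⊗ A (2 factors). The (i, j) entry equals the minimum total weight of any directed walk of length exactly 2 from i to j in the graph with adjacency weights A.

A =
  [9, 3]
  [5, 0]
A^⊗2 =
  [8, 3]
  [5, 0]

Each entry (A^⊗2)_ij equals the minimum over all length-2 walks i = v_0 → v_1 → … → v_2 = j of Σ_t A[v_t][v_{t+1}]. For example, for (i, j) = (0, 1) we minimise over 2 possible intermediate vertex sequences; the minimum is 3, attained along the walk 0 → 1 → 1.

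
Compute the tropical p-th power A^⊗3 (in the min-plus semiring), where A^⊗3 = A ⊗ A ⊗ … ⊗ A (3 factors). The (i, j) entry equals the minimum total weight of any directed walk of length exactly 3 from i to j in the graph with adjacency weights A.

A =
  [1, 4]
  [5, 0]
A^⊗3 =
  [3, 4]
  [5, 0]

Each entry (A^⊗3)_ij equals the minimum over all length-3 walks i = v_0 → v_1 → … → v_3 = j of Σ_t A[v_t][v_{t+1}]. For example, for (i, j) = (0, 1) we minimise over 4 possible intermediate vertex sequences; the minimum is 4, attained along the walk 0 → 1 → 1 → 1.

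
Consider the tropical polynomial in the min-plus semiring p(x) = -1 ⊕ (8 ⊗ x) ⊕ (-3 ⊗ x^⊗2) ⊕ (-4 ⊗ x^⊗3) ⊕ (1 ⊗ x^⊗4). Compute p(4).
p(4) = -1

A tropical monomial a ⊗ x^⊗i evaluates to a + i · x. Evaluating each term at x = 4:
  Term 0 contributes -1 + 0 · 4 = -1
  Term 1 contributes 8 + 1 · 4 = 12
  Term 2 contributes -3 + 2 · 4 = 5
  Term 3 contributes -4 + 3 · 4 = 8
  Term 4 contributes 1 + 4 · 4 = 17
p(4) = ⊕ of these = min[-1, 12, 5, 8, 17] = -1.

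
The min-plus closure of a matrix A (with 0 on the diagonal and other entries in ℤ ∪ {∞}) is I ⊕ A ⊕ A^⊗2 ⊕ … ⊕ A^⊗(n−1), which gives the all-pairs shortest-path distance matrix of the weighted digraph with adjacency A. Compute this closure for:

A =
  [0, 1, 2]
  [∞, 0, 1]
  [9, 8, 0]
Closure =
  [0, 1, 2]
  [10, 0, 1]
  [9, 8, 0]

This is the Floyd-Warshall all-pairs shortest-path computation. For each intermediate vertex k = 0, 1, …, 2, update dist[i][j] ← min(dist[i][j], dist[i][k] + dist[k][j]). The final matrix gives, for each (i, j), the minimum total weight of any directed path from i to j (possibly empty when i = j).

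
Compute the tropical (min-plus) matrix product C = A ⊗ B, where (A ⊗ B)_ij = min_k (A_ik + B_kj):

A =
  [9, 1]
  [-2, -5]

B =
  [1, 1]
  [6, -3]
A ⊗ B =
  [7, -2]
  [-1, -8]

Apply the min-plus product entry-by-entry:
  C[0][0] = min over k of (A[0][0] + B[0][0] = 9 + 1 = 10, A[0][1] + B[1][0] = 1 + 6 = 7) = 7 (attained at k = 1)
  C[0][1] = min over k of (A[0][0] + B[0][1] = 9 + 1 = 10, A[0][1] + B[1][1] = 1 + -3 = -2) = -2 (attained at k = 1)
  C[1][0] = min over k of (A[1][0] + B[0][0] = -2 + 1 = -1, A[1][1] + B[1][0] = -5 + 6 = 1) = -1 (attained at k = 0)
  C[1][1] = min over k of (A[1][0] + B[0][1] = -2 + 1 = -1, A[1][1] + B[1][1] = -5 + -3 = -8) = -8 (attained at k = 1)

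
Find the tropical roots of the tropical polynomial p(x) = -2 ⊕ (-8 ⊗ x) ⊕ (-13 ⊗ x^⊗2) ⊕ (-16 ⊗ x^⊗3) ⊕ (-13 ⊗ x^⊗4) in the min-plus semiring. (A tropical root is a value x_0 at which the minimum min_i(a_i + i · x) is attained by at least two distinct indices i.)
Roots: {-3, 3, 5, 6}

Each tropical root is a break point of the lower envelope of the lines y = a_i + i · x (there are 5 lines, with slopes 0, 1, ..., 4). Only the lines that attain the minimum somewhere contribute to roots; other lines are dominated. Here the surviving (envelope) indices are i = 4, i = 3, i = 2, i = 1, i = 0.
Intersections between consecutive envelope lines give the roots: for adjacent envelope indices i < j the intersection is x = (a_i − a_j) / (j − i). Reading off the sorted break points: {-3, 3, 5, 6}.
Verification: at each break x_0, at least two indices attain the minimum of min_i(a_i + i · x_0).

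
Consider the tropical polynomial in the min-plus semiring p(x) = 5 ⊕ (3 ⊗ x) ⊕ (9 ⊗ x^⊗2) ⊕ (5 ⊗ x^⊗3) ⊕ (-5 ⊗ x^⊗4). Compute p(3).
p(3) = 5

A tropical monomial a ⊗ x^⊗i evaluates to a + i · x. Evaluating each term at x = 3:
  Term 0 contributes 5 + 0 · 3 = 5
  Term 1 contributes 3 + 1 · 3 = 6
  Term 2 contributes 9 + 2 · 3 = 15
  Term 3 contributes 5 + 3 · 3 = 14
  Term 4 contributes -5 + 4 · 3 = 7
p(3) = ⊕ of these = min[5, 6, 15, 14, 7] = 5.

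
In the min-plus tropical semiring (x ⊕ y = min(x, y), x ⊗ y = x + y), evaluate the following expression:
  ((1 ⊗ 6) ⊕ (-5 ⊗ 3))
((1 ⊗ 6) ⊕ (-5 ⊗ 3)) = -2

Expand innermost to outermost. Recall ⊕ takes the minimum of its arguments and ⊗ takes their sum. Working out the expression ((1 ⊗ 6) ⊕ (-5 ⊗ 3)) gives -2.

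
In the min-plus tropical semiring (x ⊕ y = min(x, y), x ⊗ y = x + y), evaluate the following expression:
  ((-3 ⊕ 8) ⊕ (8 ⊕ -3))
((-3 ⊕ 8) ⊕ (8 ⊕ -3)) = -3

Expand innermost to outermost. Recall ⊕ takes the minimum of its arguments and ⊗ takes their sum. Working out the expression ((-3 ⊕ 8) ⊕ (8 ⊕ -3)) gives -3.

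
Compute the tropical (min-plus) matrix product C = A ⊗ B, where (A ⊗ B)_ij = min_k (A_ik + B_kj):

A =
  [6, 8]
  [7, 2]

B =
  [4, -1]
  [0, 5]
A ⊗ B =
  [8, 5]
  [2, 6]

Apply the min-plus product entry-by-entry:
  C[0][0] = min over k of (A[0][0] + B[0][0] = 6 + 4 = 10, A[0][1] + B[1][0] = 8 + 0 = 8) = 8 (attained at k = 1)
  C[0][1] = min over k of (A[0][0] + B[0][1] = 6 + -1 = 5, A[0][1] + B[1][1] = 8 + 5 = 13) = 5 (attained at k = 0)
  C[1][0] = min over k of (A[1][0] + B[0][0] = 7 + 4 = 11, A[1][1] + B[1][0] = 2 + 0 = 2) = 2 (attained at k = 1)
  C[1][1] = min over k of (A[1][0] + B[0][1] = 7 + -1 = 6, A[1][1] + B[1][1] = 2 + 5 = 7) = 6 (attained at k = 0)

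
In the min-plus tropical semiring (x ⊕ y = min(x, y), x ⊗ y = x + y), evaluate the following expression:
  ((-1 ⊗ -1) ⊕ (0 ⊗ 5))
((-1 ⊗ -1) ⊕ (0 ⊗ 5)) = -2

Expand innermost to outermost. Recall ⊕ takes the minimum of its arguments and ⊗ takes their sum. Working out the expression ((-1 ⊗ -1) ⊕ (0 ⊗ 5)) gives -2.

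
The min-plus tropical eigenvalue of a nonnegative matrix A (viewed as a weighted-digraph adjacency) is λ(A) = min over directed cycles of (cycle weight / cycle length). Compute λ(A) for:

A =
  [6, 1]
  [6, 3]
λ(A) = 3

Enumerate directed cycles and compute their means (weight / length). Sample:
  cycle 0 → 0: weight = 6, length = 1, mean = 6/1 ≈ 6.000
  cycle 1 → 1: weight = 3, length = 1, mean = 3/1 ≈ 3.000
  cycle 0 → 1 → 0: weight = 7, length = 2, mean = 7/2 ≈ 3.500
  cycle 1 → 0 → 1: weight = 7, length = 2, mean = 7/2 ≈ 3.500
Minimum mean = 3.000, attained e.g. along the cycle 1 → 1 with weight 3 and length 1. So λ(A) = 3/1 = 3.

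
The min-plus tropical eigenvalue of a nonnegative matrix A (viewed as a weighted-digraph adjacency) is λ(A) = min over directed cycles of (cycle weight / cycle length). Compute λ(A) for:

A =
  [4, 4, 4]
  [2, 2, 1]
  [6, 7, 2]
λ(A) = 2

Enumerate directed cycles and compute their means (weight / length). Sample:
  cycle 0 → 0: weight = 4, length = 1, mean = 4/1 ≈ 4.000
  cycle 1 → 1: weight = 2, length = 1, mean = 2/1 ≈ 2.000
  cycle 2 → 2: weight = 2, length = 1, mean = 2/1 ≈ 2.000
  cycle 0 → 1 → 0: weight = 6, length = 2, mean = 6/2 ≈ 3.000
  cycle 0 → 2 → 0: weight = 10, length = 2, mean = 10/2 ≈ 5.000
  cycle 1 → 0 → 1: weight = 6, length = 2, mean = 6/2 ≈ 3.000
Minimum mean = 2.000, attained e.g. along the cycle 1 → 1 with weight 2 and length 1. So λ(A) = 2/1 = 2.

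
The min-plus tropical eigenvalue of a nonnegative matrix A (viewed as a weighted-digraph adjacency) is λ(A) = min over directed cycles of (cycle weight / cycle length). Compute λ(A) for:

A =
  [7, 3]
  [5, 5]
λ(A) = 4

Enumerate directed cycles and compute their means (weight / length). Sample:
  cycle 0 → 0: weight = 7, length = 1, mean = 7/1 ≈ 7.000
  cycle 1 → 1: weight = 5, length = 1, mean = 5/1 ≈ 5.000
  cycle 0 → 1 → 0: weight = 8, length = 2, mean = 8/2 ≈ 4.000
  cycle 1 → 0 → 1: weight = 8, length = 2, mean = 8/2 ≈ 4.000
Minimum mean = 4.000, attained e.g. along the cycle 0 → 1 → 0 with weight 8 and length 2. So λ(A) = 8/2 = 4.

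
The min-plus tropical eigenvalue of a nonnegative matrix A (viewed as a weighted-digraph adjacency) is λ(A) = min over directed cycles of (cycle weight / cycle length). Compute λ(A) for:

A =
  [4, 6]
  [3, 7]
λ(A) = 4

Enumerate directed cycles and compute their means (weight / length). Sample:
  cycle 0 → 0: weight = 4, length = 1, mean = 4/1 ≈ 4.000
  cycle 1 → 1: weight = 7, length = 1, mean = 7/1 ≈ 7.000
  cycle 0 → 1 → 0: weight = 9, length = 2, mean = 9/2 ≈ 4.500
  cycle 1 → 0 → 1: weight = 9, length = 2, mean = 9/2 ≈ 4.500
Minimum mean = 4.000, attained e.g. along the cycle 0 → 0 with weight 4 and length 1. So λ(A) = 4/1 = 4.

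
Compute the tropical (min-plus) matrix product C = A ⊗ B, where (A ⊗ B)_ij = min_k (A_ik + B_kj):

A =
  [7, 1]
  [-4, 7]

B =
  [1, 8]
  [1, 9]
A ⊗ B =
  [2, 10]
  [-3, 4]

Apply the min-plus product entry-by-entry:
  C[0][0] = min over k of (A[0][0] + B[0][0] = 7 + 1 = 8, A[0][1] + B[1][0] = 1 + 1 = 2) = 2 (attained at k = 1)
  C[0][1] = min over k of (A[0][0] + B[0][1] = 7 + 8 = 15, A[0][1] + B[1][1] = 1 + 9 = 10) = 10 (attained at k = 1)
  C[1][0] = min over k of (A[1][0] + B[0][0] = -4 + 1 = -3, A[1][1] + B[1][0] = 7 + 1 = 8) = -3 (attained at k = 0)
  C[1][1] = min over k of (A[1][0] + B[0][1] = -4 + 8 = 4, A[1][1] + B[1][1] = 7 + 9 = 16) = 4 (attained at k = 0)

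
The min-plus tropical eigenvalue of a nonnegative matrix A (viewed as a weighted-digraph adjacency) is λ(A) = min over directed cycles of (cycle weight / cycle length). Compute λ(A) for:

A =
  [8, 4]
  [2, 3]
λ(A) = 3

Enumerate directed cycles and compute their means (weight / length). Sample:
  cycle 0 → 0: weight = 8, length = 1, mean = 8/1 ≈ 8.000
  cycle 1 → 1: weight = 3, length = 1, mean = 3/1 ≈ 3.000
  cycle 0 → 1 → 0: weight = 6, length = 2, mean = 6/2 ≈ 3.000
  cycle 1 → 0 → 1: weight = 6, length = 2, mean = 6/2 ≈ 3.000
Minimum mean = 3.000, attained e.g. along the cycle 1 → 1 with weight 3 and length 1. So λ(A) = 3/1 = 3.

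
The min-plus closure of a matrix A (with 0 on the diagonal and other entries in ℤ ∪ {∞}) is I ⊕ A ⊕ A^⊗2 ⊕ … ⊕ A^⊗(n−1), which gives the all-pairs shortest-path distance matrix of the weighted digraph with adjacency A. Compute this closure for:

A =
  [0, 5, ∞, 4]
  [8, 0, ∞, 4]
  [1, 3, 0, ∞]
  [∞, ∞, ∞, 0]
Closure =
  [0, 5, ∞, 4]
  [8, 0, ∞, 4]
  [1, 3, 0, 5]
  [∞, ∞, ∞, 0]

This is the Floyd-Warshall all-pairs shortest-path computation. For each intermediate vertex k = 0, 1, …, 3, update dist[i][j] ← min(dist[i][j], dist[i][k] + dist[k][j]). The final matrix gives, for each (i, j), the minimum total weight of any directed path from i to j (possibly empty when i = j).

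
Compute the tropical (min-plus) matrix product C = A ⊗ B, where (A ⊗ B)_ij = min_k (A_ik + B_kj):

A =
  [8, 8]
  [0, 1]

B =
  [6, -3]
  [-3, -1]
A ⊗ B =
  [5, 5]
  [-2, -3]

Apply the min-plus product entry-by-entry:
  C[0][0] = min over k of (A[0][0] + B[0][0] = 8 + 6 = 14, A[0][1] + B[1][0] = 8 + -3 = 5) = 5 (attained at k = 1)
  C[0][1] = min over k of (A[0][0] + B[0][1] = 8 + -3 = 5, A[0][1] + B[1][1] = 8 + -1 = 7) = 5 (attained at k = 0)
  C[1][0] = min over k of (A[1][0] + B[0][0] = 0 + 6 = 6, A[1][1] + B[1][0] = 1 + -3 = -2) = -2 (attained at k = 1)
  C[1][1] = min over k of (A[1][0] + B[0][1] = 0 + -3 = -3, A[1][1] + B[1][1] = 1 + -1 = 0) = -3 (attained at k = 0)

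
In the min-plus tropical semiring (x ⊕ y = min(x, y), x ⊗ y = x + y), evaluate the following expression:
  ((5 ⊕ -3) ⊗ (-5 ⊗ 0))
((5 ⊕ -3) ⊗ (-5 ⊗ 0)) = -8

Expand innermost to outermost. Recall ⊕ takes the minimum of its arguments and ⊗ takes their sum. Working out the expression ((5 ⊕ -3) ⊗ (-5 ⊗ 0)) gives -8.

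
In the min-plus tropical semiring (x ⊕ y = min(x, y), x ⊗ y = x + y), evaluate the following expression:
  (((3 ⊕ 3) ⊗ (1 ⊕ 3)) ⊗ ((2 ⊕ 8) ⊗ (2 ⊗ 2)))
(((3 ⊕ 3) ⊗ (1 ⊕ 3)) ⊗ ((2 ⊕ 8) ⊗ (2 ⊗ 2))) = 10

Expand innermost to outermost. Recall ⊕ takes the minimum of its arguments and ⊗ takes their sum. Working out the expression (((3 ⊕ 3) ⊗ (1 ⊕ 3)) ⊗ ((2 ⊕ 8) ⊗ (2 ⊗ 2))) gives 10.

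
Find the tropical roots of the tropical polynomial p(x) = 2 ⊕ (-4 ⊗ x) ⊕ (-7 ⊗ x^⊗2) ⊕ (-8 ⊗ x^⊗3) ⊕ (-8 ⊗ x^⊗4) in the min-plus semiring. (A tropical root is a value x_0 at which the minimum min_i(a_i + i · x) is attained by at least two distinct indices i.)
Roots: {0, 1, 3, 6}

Each tropical root is a break point of the lower envelope of the lines y = a_i + i · x (there are 5 lines, with slopes 0, 1, ..., 4). Only the lines that attain the minimum somewhere contribute to roots; other lines are dominated. Here the surviving (envelope) indices are i = 4, i = 3, i = 2, i = 1, i = 0.
Intersections between consecutive envelope lines give the roots: for adjacent envelope indices i < j the intersection is x = (a_i − a_j) / (j − i). Reading off the sorted break points: {0, 1, 3, 6}.
Verification: at each break x_0, at least two indices attain the minimum of min_i(a_i + i · x_0).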